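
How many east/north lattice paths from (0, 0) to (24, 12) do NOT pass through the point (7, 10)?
Number of paths = 1248352092

Total paths from (0, 0) to (24, 12): C(36, 24) = 1251677700. Paths through (7, 10): (paths (0, 0) → (7, 10)) × (paths (7, 10) → (24, 12)) = C(17, 7) · C(19, 17) = 19448 · 171 = 3325608. Avoidance count = 1251677700 − 3325608 = 1248352092.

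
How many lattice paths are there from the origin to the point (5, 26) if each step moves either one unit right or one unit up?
Number of paths = 169911

A monotone lattice path from (0, 0) to (5, 26) consists of 5 east steps and 26 north steps in some order, so it is determined by which 5 of the 31 steps are east. The count is C(31, 5) = 169911.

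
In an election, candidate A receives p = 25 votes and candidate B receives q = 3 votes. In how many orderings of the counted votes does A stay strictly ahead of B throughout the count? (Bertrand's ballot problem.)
Strict-lead orderings = 2574

Total orderings of the 28 votes with 25 for A: C(28, 25) = 3276. By the Bertrand ballot formula (Cycle Lemma / reflection principle), the number of orderings in which A is strictly ahead of B throughout is (p − q)/(p + q) · C(p + q, p) = (25 − 3)/(25 + 3) · 3276 = 2574.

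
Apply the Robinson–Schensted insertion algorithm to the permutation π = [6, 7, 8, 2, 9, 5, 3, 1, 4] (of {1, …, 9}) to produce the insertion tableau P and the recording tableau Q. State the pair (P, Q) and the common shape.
P = [1, 3, 4, 9] / [2, 7, 8] / [5] / [6];  Q = [1, 2, 3, 5] / [4, 6, 9] / [7] / [8];  common shape = (4, 3, 1, 1)

Row-insert the values π_1, π_2, … into P one at a time, bumping the leftmost entry strictly greater than the inserted value down to the next row. The recording tableau Q records, in position (i, j), the step at which that cell was added to P.
  Insert 6 (step 1): P = [6];  Q = [1]
  Insert 7 (step 2): P = [6, 7];  Q = [1, 2]
  Insert 8 (step 3): P = [6, 7, 8];  Q = [1, 2, 3]
  Insert 2 (step 4): P = [2, 7, 8] / [6];  Q = [1, 2, 3] / [4]
  Insert 9 (step 5): P = [2, 7, 8, 9] / [6];  Q = [1, 2, 3, 5] / [4]
  Insert 5 (step 6): P = [2, 5, 8, 9] / [6, 7];  Q = [1, 2, 3, 5] / [4, 6]
  Insert 3 (step 7): P = [2, 3, 8, 9] / [5, 7] / [6];  Q = [1, 2, 3, 5] / [4, 6] / [7]
  Insert 1 (step 8): P = [1, 3, 8, 9] / [2, 7] / [5] / [6];  Q = [1, 2, 3, 5] / [4, 6] / [7] / [8]
  Insert 4 (step 9): P = [1, 3, 4, 9] / [2, 7, 8] / [5] / [6];  Q = [1, 2, 3, 5] / [4, 6, 9] / [7] / [8]
Final shape: (4, 3, 1, 1).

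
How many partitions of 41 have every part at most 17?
p(41, parts ≤ 17) = 38837

Use the recurrence p(n, m) = p(n, m−1) + p(n−m, m): either the largest part is < m (count p(n, m−1)) or the largest part is exactly m (remove one copy of m, count p(n−m, m)). With p(0, ·) = 1 this gives p(41, parts ≤ 17) = 38837. (By conjugating Young diagrams, this also counts partitions of 41 into at most 17 parts.)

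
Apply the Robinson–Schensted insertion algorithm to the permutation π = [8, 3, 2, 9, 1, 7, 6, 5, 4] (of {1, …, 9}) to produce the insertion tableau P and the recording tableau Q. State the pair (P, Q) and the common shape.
P = [1, 4] / [2, 5] / [3, 6] / [7, 9] / [8];  Q = [1, 4] / [2, 6] / [3, 7] / [5, 8] / [9];  common shape = (2, 2, 2, 2, 1)

Row-insert the values π_1, π_2, … into P one at a time, bumping the leftmost entry strictly greater than the inserted value down to the next row. The recording tableau Q records, in position (i, j), the step at which that cell was added to P.
  Insert 8 (step 1): P = [8];  Q = [1]
  Insert 3 (step 2): P = [3] / [8];  Q = [1] / [2]
  Insert 2 (step 3): P = [2] / [3] / [8];  Q = [1] / [2] / [3]
  Insert 9 (step 4): P = [2, 9] / [3] / [8];  Q = [1, 4] / [2] / [3]
  Insert 1 (step 5): P = [1, 9] / [2] / [3] / [8];  Q = [1, 4] / [2] / [3] / [5]
  Insert 7 (step 6): P = [1, 7] / [2, 9] / [3] / [8];  Q = [1, 4] / [2, 6] / [3] / [5]
  Insert 6 (step 7): P = [1, 6] / [2, 7] / [3, 9] / [8];  Q = [1, 4] / [2, 6] / [3, 7] / [5]
  Insert 5 (step 8): P = [1, 5] / [2, 6] / [3, 7] / [8, 9];  Q = [1, 4] / [2, 6] / [3, 7] / [5, 8]
  Insert 4 (step 9): P = [1, 4] / [2, 5] / [3, 6] / [7, 9] / [8];  Q = [1, 4] / [2, 6] / [3, 7] / [5, 8] / [9]
Final shape: (2, 2, 2, 2, 1).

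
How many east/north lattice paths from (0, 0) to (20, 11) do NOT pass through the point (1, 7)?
Number of paths = 84601475

Total paths from (0, 0) to (20, 11): C(31, 20) = 84672315. Paths through (1, 7): (paths (0, 0) → (1, 7)) × (paths (1, 7) → (20, 11)) = C(8, 1) · C(23, 19) = 8 · 8855 = 70840. Avoidance count = 84672315 − 70840 = 84601475.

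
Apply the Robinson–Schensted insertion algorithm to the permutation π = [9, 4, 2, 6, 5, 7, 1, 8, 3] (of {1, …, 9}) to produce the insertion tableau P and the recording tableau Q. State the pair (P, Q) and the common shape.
P = [1, 3, 7, 8] / [2, 5] / [4, 6] / [9];  Q = [1, 4, 6, 8] / [2, 5] / [3, 9] / [7];  common shape = (4, 2, 2, 1)

Row-insert the values π_1, π_2, … into P one at a time, bumping the leftmost entry strictly greater than the inserted value down to the next row. The recording tableau Q records, in position (i, j), the step at which that cell was added to P.
  Insert 9 (step 1): P = [9];  Q = [1]
  Insert 4 (step 2): P = [4] / [9];  Q = [1] / [2]
  Insert 2 (step 3): P = [2] / [4] / [9];  Q = [1] / [2] / [3]
  Insert 6 (step 4): P = [2, 6] / [4] / [9];  Q = [1, 4] / [2] / [3]
  Insert 5 (step 5): P = [2, 5] / [4, 6] / [9];  Q = [1, 4] / [2, 5] / [3]
  Insert 7 (step 6): P = [2, 5, 7] / [4, 6] / [9];  Q = [1, 4, 6] / [2, 5] / [3]
  Insert 1 (step 7): P = [1, 5, 7] / [2, 6] / [4] / [9];  Q = [1, 4, 6] / [2, 5] / [3] / [7]
  Insert 8 (step 8): P = [1, 5, 7, 8] / [2, 6] / [4] / [9];  Q = [1, 4, 6, 8] / [2, 5] / [3] / [7]
  Insert 3 (step 9): P = [1, 3, 7, 8] / [2, 5] / [4, 6] / [9];  Q = [1, 4, 6, 8] / [2, 5] / [3, 9] / [7]
Final shape: (4, 2, 2, 1).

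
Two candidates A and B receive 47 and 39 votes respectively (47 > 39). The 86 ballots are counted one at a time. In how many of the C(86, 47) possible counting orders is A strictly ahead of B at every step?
Strict-lead orderings = 427208866179310474761600

Total orderings of the 86 votes with 47 for A: C(86, 47) = 4592495311427587603687200. By the Bertrand ballot formula (Cycle Lemma / reflection principle), the number of orderings in which A is strictly ahead of B throughout is (p − q)/(p + q) · C(p + q, p) = (47 − 39)/(47 + 39) · 4592495311427587603687200 = 427208866179310474761600.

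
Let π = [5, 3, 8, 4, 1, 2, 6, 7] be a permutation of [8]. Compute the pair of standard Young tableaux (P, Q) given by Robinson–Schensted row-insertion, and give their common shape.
P = [1, 2, 6, 7] / [3, 4] / [5, 8];  Q = [1, 3, 7, 8] / [2, 4] / [5, 6];  common shape = (4, 2, 2)

Row-insert the values π_1, π_2, … into P one at a time, bumping the leftmost entry strictly greater than the inserted value down to the next row. The recording tableau Q records, in position (i, j), the step at which that cell was added to P.
  Insert 5 (step 1): P = [5];  Q = [1]
  Insert 3 (step 2): P = [3] / [5];  Q = [1] / [2]
  Insert 8 (step 3): P = [3, 8] / [5];  Q = [1, 3] / [2]
  Insert 4 (step 4): P = [3, 4] / [5, 8];  Q = [1, 3] / [2, 4]
  Insert 1 (step 5): P = [1, 4] / [3, 8] / [5];  Q = [1, 3] / [2, 4] / [5]
  Insert 2 (step 6): P = [1, 2] / [3, 4] / [5, 8];  Q = [1, 3] / [2, 4] / [5, 6]
  Insert 6 (step 7): P = [1, 2, 6] / [3, 4] / [5, 8];  Q = [1, 3, 7] / [2, 4] / [5, 6]
  Insert 7 (step 8): P = [1, 2, 6, 7] / [3, 4] / [5, 8];  Q = [1, 3, 7, 8] / [2, 4] / [5, 6]
Final shape: (4, 2, 2).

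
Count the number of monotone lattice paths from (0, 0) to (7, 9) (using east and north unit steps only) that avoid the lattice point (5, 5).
Number of paths = 7660

Total paths from (0, 0) to (7, 9): C(16, 7) = 11440. Paths through (5, 5): (paths (0, 0) → (5, 5)) × (paths (5, 5) → (7, 9)) = C(10, 5) · C(6, 2) = 252 · 15 = 3780. Avoidance count = 11440 − 3780 = 7660.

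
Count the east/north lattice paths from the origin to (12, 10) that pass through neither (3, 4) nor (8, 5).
Number of paths = 335769

Inclusion–exclusion. Total paths: C(22, 12) = 646646. Through P₁: C(7, 3)·C(15, 9) = 175175. Through P₂: C(13, 8)·C(9, 4) = 162162. Since P₁ is strictly southwest of P₂, a monotone path through both must visit P₁ then P₂; paths through both = C(7, 3)·C(6, 5)·C(9, 4) = 26460. Avoid both = 646646 − 175175 − 162162 + 26460 = 335769.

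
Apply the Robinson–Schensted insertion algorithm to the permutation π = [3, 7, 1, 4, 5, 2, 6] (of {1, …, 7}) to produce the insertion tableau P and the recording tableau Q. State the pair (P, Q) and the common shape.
P = [1, 2, 5, 6] / [3, 4] / [7];  Q = [1, 2, 5, 7] / [3, 4] / [6];  common shape = (4, 2, 1)

Row-insert the values π_1, π_2, … into P one at a time, bumping the leftmost entry strictly greater than the inserted value down to the next row. The recording tableau Q records, in position (i, j), the step at which that cell was added to P.
  Insert 3 (step 1): P = [3];  Q = [1]
  Insert 7 (step 2): P = [3, 7];  Q = [1, 2]
  Insert 1 (step 3): P = [1, 7] / [3];  Q = [1, 2] / [3]
  Insert 4 (step 4): P = [1, 4] / [3, 7];  Q = [1, 2] / [3, 4]
  Insert 5 (step 5): P = [1, 4, 5] / [3, 7];  Q = [1, 2, 5] / [3, 4]
  Insert 2 (step 6): P = [1, 2, 5] / [3, 4] / [7];  Q = [1, 2, 5] / [3, 4] / [6]
  Insert 6 (step 7): P = [1, 2, 5, 6] / [3, 4] / [7];  Q = [1, 2, 5, 7] / [3, 4] / [6]
Final shape: (4, 2, 1).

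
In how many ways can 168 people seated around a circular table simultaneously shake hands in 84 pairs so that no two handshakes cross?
C_84 = 270557451039395118028642463289168566420671280440

These noncrossing handshakes are counted by the Catalan number C_n = (1/(n + 1)) · C(2n, n). For n = 84: C_84 = (1/85) · C(168, 84) = 22997383338348585032434609379579328145757058837400/85 = 270557451039395118028642463289168566420671280440.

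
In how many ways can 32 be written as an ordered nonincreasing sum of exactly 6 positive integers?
p(32, 6 parts) = 709

Partitions of n into exactly k parts are in bijection with partitions of n − k into at most k parts (subtract 1 from each part). So p(32, exactly 6) = p(26, parts ≤ 6). Computing via the recurrence p(m, j) = p(m, j−1) + p(m−j, j) gives 709.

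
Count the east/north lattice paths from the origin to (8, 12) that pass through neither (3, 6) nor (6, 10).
Number of paths = 56754

Inclusion–exclusion. Total paths: C(20, 8) = 125970. Through P₁: C(9, 3)·C(11, 5) = 38808. Through P₂: C(16, 6)·C(4, 2) = 48048. Since P₁ is strictly southwest of P₂, a monotone path through both must visit P₁ then P₂; paths through both = C(9, 3)·C(7, 3)·C(4, 2) = 17640. Avoid both = 125970 − 38808 − 48048 + 17640 = 56754.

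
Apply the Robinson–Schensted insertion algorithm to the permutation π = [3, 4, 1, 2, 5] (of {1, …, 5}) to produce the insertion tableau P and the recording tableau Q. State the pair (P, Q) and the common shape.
P = [1, 2, 5] / [3, 4];  Q = [1, 2, 5] / [3, 4];  common shape = (3, 2)

Row-insert the values π_1, π_2, … into P one at a time, bumping the leftmost entry strictly greater than the inserted value down to the next row. The recording tableau Q records, in position (i, j), the step at which that cell was added to P.
  Insert 3 (step 1): P = [3];  Q = [1]
  Insert 4 (step 2): P = [3, 4];  Q = [1, 2]
  Insert 1 (step 3): P = [1, 4] / [3];  Q = [1, 2] / [3]
  Insert 2 (step 4): P = [1, 2] / [3, 4];  Q = [1, 2] / [3, 4]
  Insert 5 (step 5): P = [1, 2, 5] / [3, 4];  Q = [1, 2, 5] / [3, 4]
Final shape: (3, 2).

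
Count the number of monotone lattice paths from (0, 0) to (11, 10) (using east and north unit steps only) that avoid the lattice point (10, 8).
Number of paths = 221442

Total paths from (0, 0) to (11, 10): C(21, 11) = 352716. Paths through (10, 8): (paths (0, 0) → (10, 8)) × (paths (10, 8) → (11, 10)) = C(18, 10) · C(3, 1) = 43758 · 3 = 131274. Avoidance count = 352716 − 131274 = 221442.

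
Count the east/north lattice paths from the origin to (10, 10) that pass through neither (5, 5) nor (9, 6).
Number of paths = 102527

Inclusion–exclusion. Total paths: C(20, 10) = 184756. Through P₁: C(10, 5)·C(10, 5) = 63504. Through P₂: C(15, 9)·C(5, 1) = 25025. Since P₁ is strictly southwest of P₂, a monotone path through both must visit P₁ then P₂; paths through both = C(10, 5)·C(5, 4)·C(5, 1) = 6300. Avoid both = 184756 − 63504 − 25025 + 6300 = 102527.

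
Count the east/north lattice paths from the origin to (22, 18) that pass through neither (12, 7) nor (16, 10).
Number of paths = 84952498527

Inclusion–exclusion. Total paths: C(40, 22) = 113380261800. Through P₁: C(19, 12)·C(21, 10) = 17772653808. Through P₂: C(26, 16)·C(14, 6) = 15951140205. Since P₁ is strictly southwest of P₂, a monotone path through both must visit P₁ then P₂; paths through both = C(19, 12)·C(7, 4)·C(14, 6) = 5296030740. Avoid both = 113380261800 − 17772653808 − 15951140205 + 5296030740 = 84952498527.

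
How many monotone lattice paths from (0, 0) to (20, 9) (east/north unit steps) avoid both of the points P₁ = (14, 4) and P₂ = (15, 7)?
Number of paths = 5276901

Inclusion–exclusion. Total paths: C(29, 20) = 10015005. Through P₁: C(18, 14)·C(11, 6) = 1413720. Through P₂: C(22, 15)·C(7, 5) = 3581424. Since P₁ is strictly southwest of P₂, a monotone path through both must visit P₁ then P₂; paths through both = C(18, 14)·C(4, 1)·C(7, 5) = 257040. Avoid both = 10015005 − 1413720 − 3581424 + 257040 = 5276901.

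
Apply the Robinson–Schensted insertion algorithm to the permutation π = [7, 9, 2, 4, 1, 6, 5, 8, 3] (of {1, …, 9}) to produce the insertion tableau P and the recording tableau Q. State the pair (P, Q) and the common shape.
P = [1, 3, 5, 8] / [2, 4] / [6, 9] / [7];  Q = [1, 2, 6, 8] / [3, 4] / [5, 7] / [9];  common shape = (4, 2, 2, 1)

Row-insert the values π_1, π_2, … into P one at a time, bumping the leftmost entry strictly greater than the inserted value down to the next row. The recording tableau Q records, in position (i, j), the step at which that cell was added to P.
  Insert 7 (step 1): P = [7];  Q = [1]
  Insert 9 (step 2): P = [7, 9];  Q = [1, 2]
  Insert 2 (step 3): P = [2, 9] / [7];  Q = [1, 2] / [3]
  Insert 4 (step 4): P = [2, 4] / [7, 9];  Q = [1, 2] / [3, 4]
  Insert 1 (step 5): P = [1, 4] / [2, 9] / [7];  Q = [1, 2] / [3, 4] / [5]
  Insert 6 (step 6): P = [1, 4, 6] / [2, 9] / [7];  Q = [1, 2, 6] / [3, 4] / [5]
  Insert 5 (step 7): P = [1, 4, 5] / [2, 6] / [7, 9];  Q = [1, 2, 6] / [3, 4] / [5, 7]
  Insert 8 (step 8): P = [1, 4, 5, 8] / [2, 6] / [7, 9];  Q = [1, 2, 6, 8] / [3, 4] / [5, 7]
  Insert 3 (step 9): P = [1, 3, 5, 8] / [2, 4] / [6, 9] / [7];  Q = [1, 2, 6, 8] / [3, 4] / [5, 7] / [9]
Final shape: (4, 2, 2, 1).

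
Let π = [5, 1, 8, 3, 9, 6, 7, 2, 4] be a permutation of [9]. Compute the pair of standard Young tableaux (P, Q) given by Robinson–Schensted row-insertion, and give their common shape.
P = [1, 2, 4, 7] / [3, 6, 9] / [5, 8];  Q = [1, 3, 5, 7] / [2, 4, 6] / [8, 9];  common shape = (4, 3, 2)

Row-insert the values π_1, π_2, … into P one at a time, bumping the leftmost entry strictly greater than the inserted value down to the next row. The recording tableau Q records, in position (i, j), the step at which that cell was added to P.
  Insert 5 (step 1): P = [5];  Q = [1]
  Insert 1 (step 2): P = [1] / [5];  Q = [1] / [2]
  Insert 8 (step 3): P = [1, 8] / [5];  Q = [1, 3] / [2]
  Insert 3 (step 4): P = [1, 3] / [5, 8];  Q = [1, 3] / [2, 4]
  Insert 9 (step 5): P = [1, 3, 9] / [5, 8];  Q = [1, 3, 5] / [2, 4]
  Insert 6 (step 6): P = [1, 3, 6] / [5, 8, 9];  Q = [1, 3, 5] / [2, 4, 6]
  Insert 7 (step 7): P = [1, 3, 6, 7] / [5, 8, 9];  Q = [1, 3, 5, 7] / [2, 4, 6]
  Insert 2 (step 8): P = [1, 2, 6, 7] / [3, 8, 9] / [5];  Q = [1, 3, 5, 7] / [2, 4, 6] / [8]
  Insert 4 (step 9): P = [1, 2, 4, 7] / [3, 6, 9] / [5, 8];  Q = [1, 3, 5, 7] / [2, 4, 6] / [8, 9]
Final shape: (4, 3, 2).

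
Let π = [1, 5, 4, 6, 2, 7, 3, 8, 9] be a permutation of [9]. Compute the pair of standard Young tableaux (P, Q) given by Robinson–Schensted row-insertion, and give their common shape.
P = [1, 2, 3, 7, 8, 9] / [4, 6] / [5];  Q = [1, 2, 4, 6, 8, 9] / [3, 7] / [5];  common shape = (6, 2, 1)

Row-insert the values π_1, π_2, … into P one at a time, bumping the leftmost entry strictly greater than the inserted value down to the next row. The recording tableau Q records, in position (i, j), the step at which that cell was added to P.
  Insert 1 (step 1): P = [1];  Q = [1]
  Insert 5 (step 2): P = [1, 5];  Q = [1, 2]
  Insert 4 (step 3): P = [1, 4] / [5];  Q = [1, 2] / [3]
  Insert 6 (step 4): P = [1, 4, 6] / [5];  Q = [1, 2, 4] / [3]
  Insert 2 (step 5): P = [1, 2, 6] / [4] / [5];  Q = [1, 2, 4] / [3] / [5]
  Insert 7 (step 6): P = [1, 2, 6, 7] / [4] / [5];  Q = [1, 2, 4, 6] / [3] / [5]
  Insert 3 (step 7): P = [1, 2, 3, 7] / [4, 6] / [5];  Q = [1, 2, 4, 6] / [3, 7] / [5]
  Insert 8 (step 8): P = [1, 2, 3, 7, 8] / [4, 6] / [5];  Q = [1, 2, 4, 6, 8] / [3, 7] / [5]
  Insert 9 (step 9): P = [1, 2, 3, 7, 8, 9] / [4, 6] / [5];  Q = [1, 2, 4, 6, 8, 9] / [3, 7] / [5]
Final shape: (6, 2, 1).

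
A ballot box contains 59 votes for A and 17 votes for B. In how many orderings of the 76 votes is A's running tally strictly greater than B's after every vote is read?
Strict-lead orderings = 21123646950457800

Total orderings of the 76 votes with 59 for A: C(76, 59) = 38223742100828400. By the Bertrand ballot formula (Cycle Lemma / reflection principle), the number of orderings in which A is strictly ahead of B throughout is (p − q)/(p + q) · C(p + q, p) = (59 − 17)/(59 + 17) · 38223742100828400 = 21123646950457800.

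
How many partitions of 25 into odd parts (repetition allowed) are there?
p_odd(25) = 142

Enumerate partitions using only odd parts via the recurrence o(n, m) = o(n, m−2) + o(n−m, m) over odd m, starting from the largest odd part ≤ n. This gives p_odd(25) = 142. (Euler's theorem: equals the count of distinct-part partitions.)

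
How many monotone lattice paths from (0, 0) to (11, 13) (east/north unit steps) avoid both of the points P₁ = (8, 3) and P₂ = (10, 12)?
Number of paths = 1173812

Inclusion–exclusion. Total paths: C(24, 11) = 2496144. Through P₁: C(11, 8)·C(13, 3) = 47190. Through P₂: C(22, 10)·C(2, 1) = 1293292. Since P₁ is strictly southwest of P₂, a monotone path through both must visit P₁ then P₂; paths through both = C(11, 8)·C(11, 2)·C(2, 1) = 18150. Avoid both = 2496144 − 47190 − 1293292 + 18150 = 1173812.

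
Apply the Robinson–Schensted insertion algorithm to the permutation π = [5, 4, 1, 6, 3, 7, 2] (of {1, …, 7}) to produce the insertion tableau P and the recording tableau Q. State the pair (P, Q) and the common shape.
P = [1, 2, 7] / [3, 6] / [4] / [5];  Q = [1, 4, 6] / [2, 5] / [3] / [7];  common shape = (3, 2, 1, 1)

Row-insert the values π_1, π_2, … into P one at a time, bumping the leftmost entry strictly greater than the inserted value down to the next row. The recording tableau Q records, in position (i, j), the step at which that cell was added to P.
  Insert 5 (step 1): P = [5];  Q = [1]
  Insert 4 (step 2): P = [4] / [5];  Q = [1] / [2]
  Insert 1 (step 3): P = [1] / [4] / [5];  Q = [1] / [2] / [3]
  Insert 6 (step 4): P = [1, 6] / [4] / [5];  Q = [1, 4] / [2] / [3]
  Insert 3 (step 5): P = [1, 3] / [4, 6] / [5];  Q = [1, 4] / [2, 5] / [3]
  Insert 7 (step 6): P = [1, 3, 7] / [4, 6] / [5];  Q = [1, 4, 6] / [2, 5] / [3]
  Insert 2 (step 7): P = [1, 2, 7] / [3, 6] / [4] / [5];  Q = [1, 4, 6] / [2, 5] / [3] / [7]
Final shape: (3, 2, 1, 1).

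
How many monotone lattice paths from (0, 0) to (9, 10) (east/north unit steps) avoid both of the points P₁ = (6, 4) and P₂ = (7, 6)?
Number of paths = 58448

Inclusion–exclusion. Total paths: C(19, 9) = 92378. Through P₁: C(10, 6)·C(9, 3) = 17640. Through P₂: C(13, 7)·C(6, 2) = 25740. Since P₁ is strictly southwest of P₂, a monotone path through both must visit P₁ then P₂; paths through both = C(10, 6)·C(3, 1)·C(6, 2) = 9450. Avoid both = 92378 − 17640 − 25740 + 9450 = 58448.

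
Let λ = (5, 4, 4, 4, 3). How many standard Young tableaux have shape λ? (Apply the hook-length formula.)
# SYT of shape (5, 4, 4, 4, 3) = 17736576

Hook-length formula: f^λ = n! / Π hook(c), product over all cells c of the Young diagram. For λ = (5, 4, 4, 4, 3), n = 20 boxes. Hook lengths by row (left-to-right, top-to-bottom): [9, 8, 7, 5, 1]; [7, 6, 5, 3]; [6, 5, 4, 2]; [5, 4, 3, 1]; [3, 2, 1]. Product of hooks = 137168640000. So f^λ = 20! / 137168640000 = 2432902008176640000 / 137168640000 = 17736576.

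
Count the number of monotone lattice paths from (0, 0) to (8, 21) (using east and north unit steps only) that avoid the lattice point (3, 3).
Number of paths = 3619165

Total paths from (0, 0) to (8, 21): C(29, 8) = 4292145. Paths through (3, 3): (paths (0, 0) → (3, 3)) × (paths (3, 3) → (8, 21)) = C(6, 3) · C(23, 5) = 20 · 33649 = 672980. Avoidance count = 4292145 − 672980 = 3619165.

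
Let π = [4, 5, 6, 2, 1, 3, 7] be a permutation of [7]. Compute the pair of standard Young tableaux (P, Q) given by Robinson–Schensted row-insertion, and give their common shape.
P = [1, 3, 6, 7] / [2, 5] / [4];  Q = [1, 2, 3, 7] / [4, 6] / [5];  common shape = (4, 2, 1)

Row-insert the values π_1, π_2, … into P one at a time, bumping the leftmost entry strictly greater than the inserted value down to the next row. The recording tableau Q records, in position (i, j), the step at which that cell was added to P.
  Insert 4 (step 1): P = [4];  Q = [1]
  Insert 5 (step 2): P = [4, 5];  Q = [1, 2]
  Insert 6 (step 3): P = [4, 5, 6];  Q = [1, 2, 3]
  Insert 2 (step 4): P = [2, 5, 6] / [4];  Q = [1, 2, 3] / [4]
  Insert 1 (step 5): P = [1, 5, 6] / [2] / [4];  Q = [1, 2, 3] / [4] / [5]
  Insert 3 (step 6): P = [1, 3, 6] / [2, 5] / [4];  Q = [1, 2, 3] / [4, 6] / [5]
  Insert 7 (step 7): P = [1, 3, 6, 7] / [2, 5] / [4];  Q = [1, 2, 3, 7] / [4, 6] / [5]
Final shape: (4, 2, 1).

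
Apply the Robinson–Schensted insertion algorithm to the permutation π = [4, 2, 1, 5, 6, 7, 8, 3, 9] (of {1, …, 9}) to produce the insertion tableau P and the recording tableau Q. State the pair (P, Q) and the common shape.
P = [1, 3, 6, 7, 8, 9] / [2, 5] / [4];  Q = [1, 4, 5, 6, 7, 9] / [2, 8] / [3];  common shape = (6, 2, 1)

Row-insert the values π_1, π_2, … into P one at a time, bumping the leftmost entry strictly greater than the inserted value down to the next row. The recording tableau Q records, in position (i, j), the step at which that cell was added to P.
  Insert 4 (step 1): P = [4];  Q = [1]
  Insert 2 (step 2): P = [2] / [4];  Q = [1] / [2]
  Insert 1 (step 3): P = [1] / [2] / [4];  Q = [1] / [2] / [3]
  Insert 5 (step 4): P = [1, 5] / [2] / [4];  Q = [1, 4] / [2] / [3]
  Insert 6 (step 5): P = [1, 5, 6] / [2] / [4];  Q = [1, 4, 5] / [2] / [3]
  Insert 7 (step 6): P = [1, 5, 6, 7] / [2] / [4];  Q = [1, 4, 5, 6] / [2] / [3]
  Insert 8 (step 7): P = [1, 5, 6, 7, 8] / [2] / [4];  Q = [1, 4, 5, 6, 7] / [2] / [3]
  Insert 3 (step 8): P = [1, 3, 6, 7, 8] / [2, 5] / [4];  Q = [1, 4, 5, 6, 7] / [2, 8] / [3]
  Insert 9 (step 9): P = [1, 3, 6, 7, 8, 9] / [2, 5] / [4];  Q = [1, 4, 5, 6, 7, 9] / [2, 8] / [3]
Final shape: (6, 2, 1).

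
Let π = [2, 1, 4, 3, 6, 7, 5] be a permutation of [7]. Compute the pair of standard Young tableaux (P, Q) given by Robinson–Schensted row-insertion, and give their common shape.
P = [1, 3, 5, 7] / [2, 4, 6];  Q = [1, 3, 5, 6] / [2, 4, 7];  common shape = (4, 3)

Row-insert the values π_1, π_2, … into P one at a time, bumping the leftmost entry strictly greater than the inserted value down to the next row. The recording tableau Q records, in position (i, j), the step at which that cell was added to P.
  Insert 2 (step 1): P = [2];  Q = [1]
  Insert 1 (step 2): P = [1] / [2];  Q = [1] / [2]
  Insert 4 (step 3): P = [1, 4] / [2];  Q = [1, 3] / [2]
  Insert 3 (step 4): P = [1, 3] / [2, 4];  Q = [1, 3] / [2, 4]
  Insert 6 (step 5): P = [1, 3, 6] / [2, 4];  Q = [1, 3, 5] / [2, 4]
  Insert 7 (step 6): P = [1, 3, 6, 7] / [2, 4];  Q = [1, 3, 5, 6] / [2, 4]
  Insert 5 (step 7): P = [1, 3, 5, 7] / [2, 4, 6];  Q = [1, 3, 5, 6] / [2, 4, 7]
Final shape: (4, 3).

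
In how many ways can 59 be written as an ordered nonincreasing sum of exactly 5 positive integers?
p(59, 5 parts) = 4932

Partitions of n into exactly k parts are in bijection with partitions of n − k into at most k parts (subtract 1 from each part). So p(59, exactly 5) = p(54, parts ≤ 5). Computing via the recurrence p(m, j) = p(m, j−1) + p(m−j, j) gives 4932.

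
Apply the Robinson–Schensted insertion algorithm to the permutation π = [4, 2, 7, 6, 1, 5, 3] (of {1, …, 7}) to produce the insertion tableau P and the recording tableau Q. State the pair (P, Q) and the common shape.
P = [1, 3] / [2, 5] / [4, 6] / [7];  Q = [1, 3] / [2, 4] / [5, 6] / [7];  common shape = (2, 2, 2, 1)

Row-insert the values π_1, π_2, … into P one at a time, bumping the leftmost entry strictly greater than the inserted value down to the next row. The recording tableau Q records, in position (i, j), the step at which that cell was added to P.
  Insert 4 (step 1): P = [4];  Q = [1]
  Insert 2 (step 2): P = [2] / [4];  Q = [1] / [2]
  Insert 7 (step 3): P = [2, 7] / [4];  Q = [1, 3] / [2]
  Insert 6 (step 4): P = [2, 6] / [4, 7];  Q = [1, 3] / [2, 4]
  Insert 1 (step 5): P = [1, 6] / [2, 7] / [4];  Q = [1, 3] / [2, 4] / [5]
  Insert 5 (step 6): P = [1, 5] / [2, 6] / [4, 7];  Q = [1, 3] / [2, 4] / [5, 6]
  Insert 3 (step 7): P = [1, 3] / [2, 5] / [4, 6] / [7];  Q = [1, 3] / [2, 4] / [5, 6] / [7]
Final shape: (2, 2, 2, 1).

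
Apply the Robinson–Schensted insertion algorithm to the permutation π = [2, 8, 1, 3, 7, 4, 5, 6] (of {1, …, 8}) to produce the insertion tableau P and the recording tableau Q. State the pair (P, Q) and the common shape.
P = [1, 3, 4, 5, 6] / [2, 7] / [8];  Q = [1, 2, 5, 7, 8] / [3, 4] / [6];  common shape = (5, 2, 1)

Row-insert the values π_1, π_2, … into P one at a time, bumping the leftmost entry strictly greater than the inserted value down to the next row. The recording tableau Q records, in position (i, j), the step at which that cell was added to P.
  Insert 2 (step 1): P = [2];  Q = [1]
  Insert 8 (step 2): P = [2, 8];  Q = [1, 2]
  Insert 1 (step 3): P = [1, 8] / [2];  Q = [1, 2] / [3]
  Insert 3 (step 4): P = [1, 3] / [2, 8];  Q = [1, 2] / [3, 4]
  Insert 7 (step 5): P = [1, 3, 7] / [2, 8];  Q = [1, 2, 5] / [3, 4]
  Insert 4 (step 6): P = [1, 3, 4] / [2, 7] / [8];  Q = [1, 2, 5] / [3, 4] / [6]
  Insert 5 (step 7): P = [1, 3, 4, 5] / [2, 7] / [8];  Q = [1, 2, 5, 7] / [3, 4] / [6]
  Insert 6 (step 8): P = [1, 3, 4, 5, 6] / [2, 7] / [8];  Q = [1, 2, 5, 7, 8] / [3, 4] / [6]
Final shape: (5, 2, 1).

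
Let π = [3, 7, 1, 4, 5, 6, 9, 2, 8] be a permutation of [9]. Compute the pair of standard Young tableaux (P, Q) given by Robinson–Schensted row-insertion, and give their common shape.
P = [1, 2, 5, 6, 8] / [3, 4, 9] / [7];  Q = [1, 2, 5, 6, 7] / [3, 4, 9] / [8];  common shape = (5, 3, 1)

Row-insert the values π_1, π_2, … into P one at a time, bumping the leftmost entry strictly greater than the inserted value down to the next row. The recording tableau Q records, in position (i, j), the step at which that cell was added to P.
  Insert 3 (step 1): P = [3];  Q = [1]
  Insert 7 (step 2): P = [3, 7];  Q = [1, 2]
  Insert 1 (step 3): P = [1, 7] / [3];  Q = [1, 2] / [3]
  Insert 4 (step 4): P = [1, 4] / [3, 7];  Q = [1, 2] / [3, 4]
  Insert 5 (step 5): P = [1, 4, 5] / [3, 7];  Q = [1, 2, 5] / [3, 4]
  Insert 6 (step 6): P = [1, 4, 5, 6] / [3, 7];  Q = [1, 2, 5, 6] / [3, 4]
  Insert 9 (step 7): P = [1, 4, 5, 6, 9] / [3, 7];  Q = [1, 2, 5, 6, 7] / [3, 4]
  Insert 2 (step 8): P = [1, 2, 5, 6, 9] / [3, 4] / [7];  Q = [1, 2, 5, 6, 7] / [3, 4] / [8]
  Insert 8 (step 9): P = [1, 2, 5, 6, 8] / [3, 4, 9] / [7];  Q = [1, 2, 5, 6, 7] / [3, 4, 9] / [8]
Final shape: (5, 3, 1).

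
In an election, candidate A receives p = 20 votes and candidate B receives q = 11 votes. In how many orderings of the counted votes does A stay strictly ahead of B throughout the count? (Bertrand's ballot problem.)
Strict-lead orderings = 24582285

Total orderings of the 31 votes with 20 for A: C(31, 20) = 84672315. By the Bertrand ballot formula (Cycle Lemma / reflection principle), the number of orderings in which A is strictly ahead of B throughout is (p − q)/(p + q) · C(p + q, p) = (20 − 11)/(20 + 11) · 84672315 = 24582285.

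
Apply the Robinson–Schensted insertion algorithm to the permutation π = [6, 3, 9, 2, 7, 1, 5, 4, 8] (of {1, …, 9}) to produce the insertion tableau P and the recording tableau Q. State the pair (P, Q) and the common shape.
P = [1, 4, 8] / [2, 5] / [3, 7] / [6, 9];  Q = [1, 3, 9] / [2, 5] / [4, 7] / [6, 8];  common shape = (3, 2, 2, 2)

Row-insert the values π_1, π_2, … into P one at a time, bumping the leftmost entry strictly greater than the inserted value down to the next row. The recording tableau Q records, in position (i, j), the step at which that cell was added to P.
  Insert 6 (step 1): P = [6];  Q = [1]
  Insert 3 (step 2): P = [3] / [6];  Q = [1] / [2]
  Insert 9 (step 3): P = [3, 9] / [6];  Q = [1, 3] / [2]
  Insert 2 (step 4): P = [2, 9] / [3] / [6];  Q = [1, 3] / [2] / [4]
  Insert 7 (step 5): P = [2, 7] / [3, 9] / [6];  Q = [1, 3] / [2, 5] / [4]
  Insert 1 (step 6): P = [1, 7] / [2, 9] / [3] / [6];  Q = [1, 3] / [2, 5] / [4] / [6]
  Insert 5 (step 7): P = [1, 5] / [2, 7] / [3, 9] / [6];  Q = [1, 3] / [2, 5] / [4, 7] / [6]
  Insert 4 (step 8): P = [1, 4] / [2, 5] / [3, 7] / [6, 9];  Q = [1, 3] / [2, 5] / [4, 7] / [6, 8]
  Insert 8 (step 9): P = [1, 4, 8] / [2, 5] / [3, 7] / [6, 9];  Q = [1, 3, 9] / [2, 5] / [4, 7] / [6, 8]
Final shape: (3, 2, 2, 2).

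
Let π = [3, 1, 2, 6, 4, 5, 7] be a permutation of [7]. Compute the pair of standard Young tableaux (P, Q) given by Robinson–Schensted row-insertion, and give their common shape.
P = [1, 2, 4, 5, 7] / [3, 6];  Q = [1, 3, 4, 6, 7] / [2, 5];  common shape = (5, 2)

Row-insert the values π_1, π_2, … into P one at a time, bumping the leftmost entry strictly greater than the inserted value down to the next row. The recording tableau Q records, in position (i, j), the step at which that cell was added to P.
  Insert 3 (step 1): P = [3];  Q = [1]
  Insert 1 (step 2): P = [1] / [3];  Q = [1] / [2]
  Insert 2 (step 3): P = [1, 2] / [3];  Q = [1, 3] / [2]
  Insert 6 (step 4): P = [1, 2, 6] / [3];  Q = [1, 3, 4] / [2]
  Insert 4 (step 5): P = [1, 2, 4] / [3, 6];  Q = [1, 3, 4] / [2, 5]
  Insert 5 (step 6): P = [1, 2, 4, 5] / [3, 6];  Q = [1, 3, 4, 6] / [2, 5]
  Insert 7 (step 7): P = [1, 2, 4, 5, 7] / [3, 6];  Q = [1, 3, 4, 6, 7] / [2, 5]
Final shape: (5, 2).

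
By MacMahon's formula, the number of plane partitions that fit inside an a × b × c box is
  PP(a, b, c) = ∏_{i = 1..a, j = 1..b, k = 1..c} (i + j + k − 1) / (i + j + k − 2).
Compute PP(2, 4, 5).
PP(2, 4, 5) = 5292

Evaluate the triple product over i = 1..2, j = 1..4, k = 1..5. The factors are (2/1) · (3/2) · (4/3) · (5/4) · (6/5) · (3/2) · (4/3) · (5/4) · … (40 factors total). The numerators and denominators telescope so the product is an integer; carrying out the multiplication exactly gives PP(2, 4, 5) = 5292.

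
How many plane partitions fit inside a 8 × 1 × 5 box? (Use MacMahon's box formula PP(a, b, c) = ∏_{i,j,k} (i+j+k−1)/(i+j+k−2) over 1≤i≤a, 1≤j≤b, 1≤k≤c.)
PP(8, 1, 5) = 1287

Evaluate the triple product over i = 1..8, j = 1..1, k = 1..5. The factors are (2/1) · (3/2) · (4/3) · (5/4) · (6/5) · (3/2) · (4/3) · (5/4) · … (40 factors total). The numerators and denominators telescope so the product is an integer; carrying out the multiplication exactly gives PP(8, 1, 5) = 1287.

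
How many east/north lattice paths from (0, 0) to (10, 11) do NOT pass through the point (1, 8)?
Number of paths = 350736

Total paths from (0, 0) to (10, 11): C(21, 10) = 352716. Paths through (1, 8): (paths (0, 0) → (1, 8)) × (paths (1, 8) → (10, 11)) = C(9, 1) · C(12, 9) = 9 · 220 = 1980. Avoidance count = 352716 − 1980 = 350736.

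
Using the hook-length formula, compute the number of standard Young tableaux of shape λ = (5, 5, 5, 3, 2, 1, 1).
# SYT of shape (5, 5, 5, 3, 2, 1, 1) = 1357956600

Hook-length formula: f^λ = n! / Π hook(c), product over all cells c of the Young diagram. For λ = (5, 5, 5, 3, 2, 1, 1), n = 22 boxes. Hook lengths by row (left-to-right, top-to-bottom): [11, 8, 6, 4, 3]; [10, 7, 5, 3, 2]; [9, 6, 4, 2, 1]; [6, 3, 1]; [4, 1]; [2]; [1]. Product of hooks = 827714764800. So f^λ = 22! / 827714764800 = 1124000727777607680000 / 827714764800 = 1357956600.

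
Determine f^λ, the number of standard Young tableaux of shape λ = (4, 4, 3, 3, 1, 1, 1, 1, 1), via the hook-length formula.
# SYT of shape (4, 4, 3, 3, 1, 1, 1, 1, 1) = 7407036

Hook-length formula: f^λ = n! / Π hook(c), product over all cells c of the Young diagram. For λ = (4, 4, 3, 3, 1, 1, 1, 1, 1), n = 19 boxes. Hook lengths by row (left-to-right, top-to-bottom): [12, 6, 5, 2]; [11, 5, 4, 1]; [9, 3, 2]; [8, 2, 1]; [5]; [4]; [3]; [2]; [1]. Product of hooks = 16422912000. So f^λ = 19! / 16422912000 = 121645100408832000 / 16422912000 = 7407036.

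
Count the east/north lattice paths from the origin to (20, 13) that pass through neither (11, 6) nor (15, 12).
Number of paths = 342875600

Inclusion–exclusion. Total paths: C(33, 20) = 573166440. Through P₁: C(17, 11)·C(16, 9) = 141581440. Through P₂: C(27, 15)·C(6, 5) = 104303160. Since P₁ is strictly southwest of P₂, a monotone path through both must visit P₁ then P₂; paths through both = C(17, 11)·C(10, 4)·C(6, 5) = 15593760. Avoid both = 573166440 − 141581440 − 104303160 + 15593760 = 342875600.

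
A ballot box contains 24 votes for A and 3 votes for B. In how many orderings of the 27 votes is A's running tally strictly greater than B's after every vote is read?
Strict-lead orderings = 2275

Total orderings of the 27 votes with 24 for A: C(27, 24) = 2925. By the Bertrand ballot formula (Cycle Lemma / reflection principle), the number of orderings in which A is strictly ahead of B throughout is (p − q)/(p + q) · C(p + q, p) = (24 − 3)/(24 + 3) · 2925 = 2275.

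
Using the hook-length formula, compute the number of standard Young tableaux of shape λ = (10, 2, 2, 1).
# SYT of shape (10, 2, 2, 1) = 9450

Hook-length formula: f^λ = n! / Π hook(c), product over all cells c of the Young diagram. For λ = (10, 2, 2, 1), n = 15 boxes. Hook lengths by row (left-to-right, top-to-bottom): [13, 11, 8, 7, 6, 5, 4, 3, 2, 1]; [4, 2]; [3, 1]; [1]. Product of hooks = 138378240. So f^λ = 15! / 138378240 = 1307674368000 / 138378240 = 9450.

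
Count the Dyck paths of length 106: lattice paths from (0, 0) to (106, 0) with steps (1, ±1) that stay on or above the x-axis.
C_53 = 116157871455782434250553845880

These Dyck paths are counted by the Catalan number C_n = (1/(n + 1)) · C(2n, n). For n = 53: C_53 = (1/54) · C(106, 53) = 6272525058612251449529907677520/54 = 116157871455782434250553845880.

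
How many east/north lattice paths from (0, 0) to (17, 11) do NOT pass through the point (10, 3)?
Number of paths = 19633770

Total paths from (0, 0) to (17, 11): C(28, 17) = 21474180. Paths through (10, 3): (paths (0, 0) → (10, 3)) × (paths (10, 3) → (17, 11)) = C(13, 10) · C(15, 7) = 286 · 6435 = 1840410. Avoidance count = 21474180 − 1840410 = 19633770.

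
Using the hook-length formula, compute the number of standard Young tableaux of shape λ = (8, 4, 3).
# SYT of shape (8, 4, 3) = 35035

Hook-length formula: f^λ = n! / Π hook(c), product over all cells c of the Young diagram. For λ = (8, 4, 3), n = 15 boxes. Hook lengths by row (left-to-right, top-to-bottom): [10, 9, 8, 6, 4, 3, 2, 1]; [5, 4, 3, 1]; [3, 2, 1]. Product of hooks = 37324800. So f^λ = 15! / 37324800 = 1307674368000 / 37324800 = 35035.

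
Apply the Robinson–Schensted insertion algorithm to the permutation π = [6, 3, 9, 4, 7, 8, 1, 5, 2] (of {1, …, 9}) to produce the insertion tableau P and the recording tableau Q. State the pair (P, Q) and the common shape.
P = [1, 2, 5, 8] / [3, 4] / [6, 7] / [9];  Q = [1, 3, 5, 6] / [2, 4] / [7, 8] / [9];  common shape = (4, 2, 2, 1)

Row-insert the values π_1, π_2, … into P one at a time, bumping the leftmost entry strictly greater than the inserted value down to the next row. The recording tableau Q records, in position (i, j), the step at which that cell was added to P.
  Insert 6 (step 1): P = [6];  Q = [1]
  Insert 3 (step 2): P = [3] / [6];  Q = [1] / [2]
  Insert 9 (step 3): P = [3, 9] / [6];  Q = [1, 3] / [2]
  Insert 4 (step 4): P = [3, 4] / [6, 9];  Q = [1, 3] / [2, 4]
  Insert 7 (step 5): P = [3, 4, 7] / [6, 9];  Q = [1, 3, 5] / [2, 4]
  Insert 8 (step 6): P = [3, 4, 7, 8] / [6, 9];  Q = [1, 3, 5, 6] / [2, 4]
  Insert 1 (step 7): P = [1, 4, 7, 8] / [3, 9] / [6];  Q = [1, 3, 5, 6] / [2, 4] / [7]
  Insert 5 (step 8): P = [1, 4, 5, 8] / [3, 7] / [6, 9];  Q = [1, 3, 5, 6] / [2, 4] / [7, 8]
  Insert 2 (step 9): P = [1, 2, 5, 8] / [3, 4] / [6, 7] / [9];  Q = [1, 3, 5, 6] / [2, 4] / [7, 8] / [9]
Final shape: (4, 2, 2, 1).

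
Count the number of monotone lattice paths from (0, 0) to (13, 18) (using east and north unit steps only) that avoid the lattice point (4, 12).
Number of paths = 197143975

Total paths from (0, 0) to (13, 18): C(31, 13) = 206253075. Paths through (4, 12): (paths (0, 0) → (4, 12)) × (paths (4, 12) → (13, 18)) = C(16, 4) · C(15, 9) = 1820 · 5005 = 9109100. Avoidance count = 206253075 − 9109100 = 197143975.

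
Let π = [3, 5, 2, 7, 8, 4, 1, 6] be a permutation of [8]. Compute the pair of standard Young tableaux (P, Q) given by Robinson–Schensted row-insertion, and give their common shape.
P = [1, 4, 6, 8] / [2, 5, 7] / [3];  Q = [1, 2, 4, 5] / [3, 6, 8] / [7];  common shape = (4, 3, 1)

Row-insert the values π_1, π_2, … into P one at a time, bumping the leftmost entry strictly greater than the inserted value down to the next row. The recording tableau Q records, in position (i, j), the step at which that cell was added to P.
  Insert 3 (step 1): P = [3];  Q = [1]
  Insert 5 (step 2): P = [3, 5];  Q = [1, 2]
  Insert 2 (step 3): P = [2, 5] / [3];  Q = [1, 2] / [3]
  Insert 7 (step 4): P = [2, 5, 7] / [3];  Q = [1, 2, 4] / [3]
  Insert 8 (step 5): P = [2, 5, 7, 8] / [3];  Q = [1, 2, 4, 5] / [3]
  Insert 4 (step 6): P = [2, 4, 7, 8] / [3, 5];  Q = [1, 2, 4, 5] / [3, 6]
  Insert 1 (step 7): P = [1, 4, 7, 8] / [2, 5] / [3];  Q = [1, 2, 4, 5] / [3, 6] / [7]
  Insert 6 (step 8): P = [1, 4, 6, 8] / [2, 5, 7] / [3];  Q = [1, 2, 4, 5] / [3, 6, 8] / [7]
Final shape: (4, 3, 1).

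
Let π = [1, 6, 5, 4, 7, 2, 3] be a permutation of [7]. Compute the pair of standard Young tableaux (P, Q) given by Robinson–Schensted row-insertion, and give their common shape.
P = [1, 2, 3] / [4, 7] / [5] / [6];  Q = [1, 2, 5] / [3, 7] / [4] / [6];  common shape = (3, 2, 1, 1)

Row-insert the values π_1, π_2, … into P one at a time, bumping the leftmost entry strictly greater than the inserted value down to the next row. The recording tableau Q records, in position (i, j), the step at which that cell was added to P.
  Insert 1 (step 1): P = [1];  Q = [1]
  Insert 6 (step 2): P = [1, 6];  Q = [1, 2]
  Insert 5 (step 3): P = [1, 5] / [6];  Q = [1, 2] / [3]
  Insert 4 (step 4): P = [1, 4] / [5] / [6];  Q = [1, 2] / [3] / [4]
  Insert 7 (step 5): P = [1, 4, 7] / [5] / [6];  Q = [1, 2, 5] / [3] / [4]
  Insert 2 (step 6): P = [1, 2, 7] / [4] / [5] / [6];  Q = [1, 2, 5] / [3] / [4] / [6]
  Insert 3 (step 7): P = [1, 2, 3] / [4, 7] / [5] / [6];  Q = [1, 2, 5] / [3, 7] / [4] / [6]
Final shape: (3, 2, 1, 1).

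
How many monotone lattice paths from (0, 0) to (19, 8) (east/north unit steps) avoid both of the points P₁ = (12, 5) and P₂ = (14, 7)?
Number of paths = 1002603

Inclusion–exclusion. Total paths: C(27, 19) = 2220075. Through P₁: C(17, 12)·C(10, 7) = 742560. Through P₂: C(21, 14)·C(6, 5) = 697680. Since P₁ is strictly southwest of P₂, a monotone path through both must visit P₁ then P₂; paths through both = C(17, 12)·C(4, 2)·C(6, 5) = 222768. Avoid both = 2220075 − 742560 − 697680 + 222768 = 1002603.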